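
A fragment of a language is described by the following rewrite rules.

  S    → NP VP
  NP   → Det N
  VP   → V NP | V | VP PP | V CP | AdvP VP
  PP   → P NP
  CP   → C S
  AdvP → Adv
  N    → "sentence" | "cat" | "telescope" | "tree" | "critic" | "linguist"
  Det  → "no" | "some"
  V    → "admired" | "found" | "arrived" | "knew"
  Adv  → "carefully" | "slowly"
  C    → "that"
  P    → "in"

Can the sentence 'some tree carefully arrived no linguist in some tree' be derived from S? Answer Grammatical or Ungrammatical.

[S [NP [Det some] [N tree]] [VP [VP [AdvP [Adv carefully]] [VP [V arrived] [NP [Det no] [N linguist]]]] [PP [P in] [NP [Det some] [N tree]]]]]
Each bracket corresponds to one application of a listed rule, so the string is derivable from S.

Grammatical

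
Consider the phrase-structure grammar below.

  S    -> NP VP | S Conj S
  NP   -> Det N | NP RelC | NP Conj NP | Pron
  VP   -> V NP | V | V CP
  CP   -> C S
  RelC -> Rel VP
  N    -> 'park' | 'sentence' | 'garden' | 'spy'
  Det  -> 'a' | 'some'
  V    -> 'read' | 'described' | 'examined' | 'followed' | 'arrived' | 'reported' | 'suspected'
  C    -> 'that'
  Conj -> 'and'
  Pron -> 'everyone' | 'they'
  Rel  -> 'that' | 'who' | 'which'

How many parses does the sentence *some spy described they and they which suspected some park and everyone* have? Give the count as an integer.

5

Two of the 5 distinct bracketings:
[S [NP [Det some] [N spy]] [VP [V described] [NP [NP [NP [Pron they]] [Conj and] [NP [Pron they]]] [RelC [Rel which] [VP [V suspected] [NP [NP [Det some] [N park]] [Conj and] [NP [Pron everyone]]]]]]]]
[S [NP [Det some] [N spy]] [VP [V described] [NP [NP [Pron they]] [Conj and] [NP [NP [Pron they]] [RelC [Rel which] [VP [V suspected] [NP [NP [Det some] [N park]] [Conj and] [NP [Pron everyone]]]]]]]]]
The trees differ in how a recursive rule is bracketed over the same span.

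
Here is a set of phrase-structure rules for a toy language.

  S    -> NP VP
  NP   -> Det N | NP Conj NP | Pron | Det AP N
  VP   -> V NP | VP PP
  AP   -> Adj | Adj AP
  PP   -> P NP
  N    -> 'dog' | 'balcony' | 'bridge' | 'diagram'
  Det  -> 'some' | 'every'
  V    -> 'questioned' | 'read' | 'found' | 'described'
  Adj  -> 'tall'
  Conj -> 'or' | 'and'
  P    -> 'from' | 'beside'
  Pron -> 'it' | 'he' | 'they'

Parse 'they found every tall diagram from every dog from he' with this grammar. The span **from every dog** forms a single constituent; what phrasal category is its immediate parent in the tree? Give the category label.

S
  NP
    Pron: they
  VP
    VP
      VP
        V: found
        NP
          Det: every
          AP
            Adj: tall
          N: diagram
      PP
        P: from
        NP
          Det: every
          N: dog
    PP
      P: from
      NP
        Pron: he
The span 'from every dog' is the PP node built by PP → P NP.
Its mother is the VP built by VP → VP PP.

VP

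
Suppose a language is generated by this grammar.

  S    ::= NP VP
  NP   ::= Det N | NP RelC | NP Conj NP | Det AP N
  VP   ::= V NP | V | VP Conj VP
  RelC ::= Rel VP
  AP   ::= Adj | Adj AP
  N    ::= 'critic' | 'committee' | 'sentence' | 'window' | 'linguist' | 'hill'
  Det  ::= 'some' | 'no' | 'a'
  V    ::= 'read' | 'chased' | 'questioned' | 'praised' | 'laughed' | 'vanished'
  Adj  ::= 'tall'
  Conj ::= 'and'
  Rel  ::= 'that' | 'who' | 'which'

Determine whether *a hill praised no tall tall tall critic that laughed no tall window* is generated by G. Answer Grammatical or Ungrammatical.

S
  NP
    Det: a
    N: hill
  VP
    V: praised
    NP
      NP
        Det: no
        AP
          Adj: tall
          AP
            Adj: tall
            AP
              Adj: tall
        N: critic
      RelC
        Rel: that
        VP
          V: laughed
          NP
            Det: no
            AP
              Adj: tall
            N: window
Each bracket corresponds to one application of a listed rule, so the string is derivable from S.

Grammatical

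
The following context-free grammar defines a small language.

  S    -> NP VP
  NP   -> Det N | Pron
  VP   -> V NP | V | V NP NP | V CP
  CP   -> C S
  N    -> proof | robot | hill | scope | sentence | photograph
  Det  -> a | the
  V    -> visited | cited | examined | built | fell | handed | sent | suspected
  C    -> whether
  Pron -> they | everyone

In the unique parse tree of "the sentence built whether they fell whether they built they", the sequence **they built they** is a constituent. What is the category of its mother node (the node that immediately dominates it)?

S
  NP
    Det: the
    N: sentence
  VP
    V: built
    CP
      C: whether
      S
        NP
          Pron: they
        VP
          V: fell
          CP
            C: whether
            S
              NP
                Pron: they
              VP
                V: built
                NP
                  Pron: they
The span 'they built they' is the S node built by S → NP VP.
Its mother is the CP built by CP → C S.

CP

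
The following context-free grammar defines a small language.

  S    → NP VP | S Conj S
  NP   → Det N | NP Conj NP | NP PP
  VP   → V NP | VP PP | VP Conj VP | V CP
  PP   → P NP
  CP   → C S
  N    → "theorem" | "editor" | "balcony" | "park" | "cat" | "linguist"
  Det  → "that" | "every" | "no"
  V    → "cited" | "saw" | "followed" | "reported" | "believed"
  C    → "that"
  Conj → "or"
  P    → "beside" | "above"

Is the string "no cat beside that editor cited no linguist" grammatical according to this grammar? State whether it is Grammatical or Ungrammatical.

S
  NP
    NP
      Det: no
      N: cat
    PP
      P: beside
      NP
        Det: that
        N: editor
  VP
    V: cited
    NP
      Det: no
      N: linguist
Each bracket corresponds to one application of a listed rule, so the string is derivable from S.

Grammatical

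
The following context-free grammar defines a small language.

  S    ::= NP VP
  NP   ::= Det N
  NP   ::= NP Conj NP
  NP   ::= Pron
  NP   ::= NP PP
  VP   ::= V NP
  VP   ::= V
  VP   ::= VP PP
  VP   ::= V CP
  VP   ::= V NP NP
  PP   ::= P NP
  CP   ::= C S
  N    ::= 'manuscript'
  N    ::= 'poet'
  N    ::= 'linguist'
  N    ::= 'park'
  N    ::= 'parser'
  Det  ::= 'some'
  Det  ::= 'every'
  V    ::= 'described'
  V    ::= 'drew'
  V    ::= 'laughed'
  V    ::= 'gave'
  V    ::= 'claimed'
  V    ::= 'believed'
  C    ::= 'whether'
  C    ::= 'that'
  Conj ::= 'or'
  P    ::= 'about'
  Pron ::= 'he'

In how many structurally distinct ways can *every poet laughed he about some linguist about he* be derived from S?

5

Two of the 5 distinct bracketings:
[S [NP [Det every] [N poet]] [VP [V laughed] [NP [NP [Pron he]] [PP [P about] [NP [NP [Det some] [N linguist]] [PP [P about] [NP [Pron he]]]]]]]]
[S [NP [Det every] [N poet]] [VP [V laughed] [NP [NP [NP [Pron he]] [PP [P about] [NP [Det some] [N linguist]]]] [PP [P about] [NP [Pron he]]]]]]
The trees differ in how a recursive rule is bracketed over the same span.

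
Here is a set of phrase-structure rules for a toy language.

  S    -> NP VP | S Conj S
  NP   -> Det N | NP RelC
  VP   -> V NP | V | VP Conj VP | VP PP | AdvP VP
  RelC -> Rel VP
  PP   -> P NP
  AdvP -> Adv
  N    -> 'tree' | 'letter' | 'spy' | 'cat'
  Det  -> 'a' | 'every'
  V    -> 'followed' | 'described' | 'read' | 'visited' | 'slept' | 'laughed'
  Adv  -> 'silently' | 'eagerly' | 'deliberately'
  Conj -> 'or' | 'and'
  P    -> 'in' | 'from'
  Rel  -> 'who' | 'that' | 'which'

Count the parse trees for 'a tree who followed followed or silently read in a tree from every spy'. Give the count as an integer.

6

Two of the 6 distinct bracketings:
[S [NP [NP [Det a] [N tree]] [RelC [Rel who] [VP [V followed]]]] [VP [VP [V followed]] [Conj or] [VP [VP [VP [AdvP [Adv silently]] [VP [V read]]] [PP [P in] [NP [Det a] [N tree]]]] [PP [P from] [NP [Det every] [N spy]]]]]]
[S [NP [NP [Det a] [N tree]] [RelC [Rel who] [VP [V followed]]]] [VP [VP [V followed]] [Conj or] [VP [VP [AdvP [Adv silently]] [VP [VP [V read]] [PP [P in] [NP [Det a] [N tree]]]]] [PP [P from] [NP [Det every] [N spy]]]]]]
The trees differ in how a recursive rule is bracketed over the same span.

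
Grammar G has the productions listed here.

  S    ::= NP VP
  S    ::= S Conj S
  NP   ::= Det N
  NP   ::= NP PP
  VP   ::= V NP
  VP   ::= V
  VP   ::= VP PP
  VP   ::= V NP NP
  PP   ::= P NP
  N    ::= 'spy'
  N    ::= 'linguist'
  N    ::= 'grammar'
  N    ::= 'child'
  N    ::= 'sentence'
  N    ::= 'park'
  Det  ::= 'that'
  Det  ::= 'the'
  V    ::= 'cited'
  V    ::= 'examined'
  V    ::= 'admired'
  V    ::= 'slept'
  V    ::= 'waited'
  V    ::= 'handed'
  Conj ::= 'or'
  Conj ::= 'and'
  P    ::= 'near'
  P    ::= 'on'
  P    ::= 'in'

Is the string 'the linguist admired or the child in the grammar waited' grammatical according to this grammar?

S
  S
    NP
      Det: the
      N: linguist
    VP
      V: admired
  Conj: or
  S
    NP
      NP
        Det: the
        N: child
      PP
        P: in
        NP
          Det: the
          N: grammar
    VP
      V: waited
The bracketing above is licensed at every node by one of the given productions, with S at the root.

Grammatical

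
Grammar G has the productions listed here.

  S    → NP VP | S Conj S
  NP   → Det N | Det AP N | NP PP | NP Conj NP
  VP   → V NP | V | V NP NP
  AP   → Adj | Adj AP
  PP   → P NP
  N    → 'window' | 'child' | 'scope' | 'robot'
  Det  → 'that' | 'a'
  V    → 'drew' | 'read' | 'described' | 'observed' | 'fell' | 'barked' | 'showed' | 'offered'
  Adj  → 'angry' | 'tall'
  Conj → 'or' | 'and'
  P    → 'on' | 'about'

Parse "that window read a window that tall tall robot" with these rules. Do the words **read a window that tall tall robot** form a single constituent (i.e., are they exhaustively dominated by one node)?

[S [NP [Det that] [N window]] [VP [V read] [NP [Det a] [N window]] [NP [Det that] [AP [Adj tall] [AP [Adj tall]]] [N robot]]]]
The words 'read a window that tall tall robot' are exhaustively dominated by a single VP node (built by VP → V NP NP), so they form a constituent.

Yes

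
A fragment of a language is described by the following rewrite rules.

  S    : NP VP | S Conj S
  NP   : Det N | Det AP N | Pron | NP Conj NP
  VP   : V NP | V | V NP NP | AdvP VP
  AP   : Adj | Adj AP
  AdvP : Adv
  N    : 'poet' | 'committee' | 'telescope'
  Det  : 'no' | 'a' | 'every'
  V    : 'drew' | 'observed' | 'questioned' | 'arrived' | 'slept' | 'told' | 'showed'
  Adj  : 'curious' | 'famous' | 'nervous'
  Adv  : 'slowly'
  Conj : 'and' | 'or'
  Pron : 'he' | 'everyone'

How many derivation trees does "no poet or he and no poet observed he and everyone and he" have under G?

4

Two of the 4 distinct bracketings:
[S [NP [NP [Det no] [N poet]] [Conj or] [NP [NP [Pron he]] [Conj and] [NP [Det no] [N poet]]]] [VP [V observed] [NP [NP [Pron he]] [Conj and] [NP [NP [Pron everyone]] [Conj and] [NP [Pron he]]]]]]
[S [NP [NP [Det no] [N poet]] [Conj or] [NP [NP [Pron he]] [Conj and] [NP [Det no] [N poet]]]] [VP [V observed] [NP [NP [NP [Pron he]] [Conj and] [NP [Pron everyone]]] [Conj and] [NP [Pron he]]]]]
The trees differ in how a recursive rule is bracketed over the same span.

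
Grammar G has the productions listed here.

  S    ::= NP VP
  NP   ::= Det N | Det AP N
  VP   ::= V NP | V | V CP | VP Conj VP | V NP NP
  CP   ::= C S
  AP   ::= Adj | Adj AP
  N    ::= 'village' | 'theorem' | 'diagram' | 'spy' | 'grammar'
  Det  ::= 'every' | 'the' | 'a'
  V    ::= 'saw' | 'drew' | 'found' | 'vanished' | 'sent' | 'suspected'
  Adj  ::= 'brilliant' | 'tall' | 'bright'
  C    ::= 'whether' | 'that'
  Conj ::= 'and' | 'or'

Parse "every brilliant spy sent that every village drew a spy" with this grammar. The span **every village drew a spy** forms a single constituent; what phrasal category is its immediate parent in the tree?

S
  NP
    Det: every
    AP
      Adj: brilliant
    N: spy
  VP
    V: sent
    CP
      C: that
      S
        NP
          Det: every
          N: village
        VP
          V: drew
          NP
            Det: a
            N: spy
The span 'every village drew a spy' is the S node built by S → NP VP.
Its mother is the CP built by CP → C S.

CP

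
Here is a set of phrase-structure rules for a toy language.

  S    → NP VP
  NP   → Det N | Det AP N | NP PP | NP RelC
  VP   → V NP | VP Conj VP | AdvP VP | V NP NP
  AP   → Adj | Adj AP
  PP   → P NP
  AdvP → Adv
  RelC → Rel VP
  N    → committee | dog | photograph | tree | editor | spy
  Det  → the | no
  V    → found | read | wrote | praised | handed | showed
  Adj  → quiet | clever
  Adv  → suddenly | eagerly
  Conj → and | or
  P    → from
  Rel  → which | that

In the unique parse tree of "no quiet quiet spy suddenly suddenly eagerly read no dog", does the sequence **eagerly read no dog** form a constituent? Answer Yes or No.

Yes

[S [NP [Det no] [AP [Adj quiet] [AP [Adj quiet]]] [N spy]] [VP [AdvP [Adv suddenly]] [VP [AdvP [Adv suddenly]] [VP [AdvP [Adv eagerly]] [VP [V read] [NP [Det no] [N dog]]]]]]]
The words 'eagerly read no dog' are exhaustively dominated by a single VP node (built by VP → AdvP VP), so they form a constituent.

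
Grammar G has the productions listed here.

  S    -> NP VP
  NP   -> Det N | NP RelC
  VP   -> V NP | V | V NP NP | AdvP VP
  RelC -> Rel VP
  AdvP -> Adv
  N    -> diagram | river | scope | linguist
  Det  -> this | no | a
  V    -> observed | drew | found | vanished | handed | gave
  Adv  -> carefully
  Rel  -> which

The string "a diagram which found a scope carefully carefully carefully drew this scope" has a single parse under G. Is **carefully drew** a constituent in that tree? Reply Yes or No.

[S [NP [NP [Det a] [N diagram]] [RelC [Rel which] [VP [V found] [NP [Det a] [N scope]]]]] [VP [AdvP [Adv carefully]] [VP [AdvP [Adv carefully]] [VP [AdvP [Adv carefully]] [VP [V drew] [NP [Det this] [N scope]]]]]]]
The smallest constituent containing 'carefully drew' is the VP spanning 'carefully drew this scope'; no single node in the tree dominates exactly the given words.

No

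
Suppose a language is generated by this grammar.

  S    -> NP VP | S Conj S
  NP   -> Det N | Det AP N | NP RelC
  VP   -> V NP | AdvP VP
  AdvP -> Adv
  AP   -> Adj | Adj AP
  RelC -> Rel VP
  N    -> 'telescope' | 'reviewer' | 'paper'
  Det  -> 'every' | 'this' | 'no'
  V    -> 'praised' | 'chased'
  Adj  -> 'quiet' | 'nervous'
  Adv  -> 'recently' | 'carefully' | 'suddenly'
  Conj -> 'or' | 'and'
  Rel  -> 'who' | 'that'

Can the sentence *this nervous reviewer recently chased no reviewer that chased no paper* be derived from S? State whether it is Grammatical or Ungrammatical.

Grammatical

S
  NP
    Det: this
    AP
      Adj: nervous
    N: reviewer
  VP
    AdvP
      Adv: recently
    VP
      V: chased
      NP
        NP
          Det: no
          N: reviewer
        RelC
          Rel: that
          VP
            V: chased
            NP
              Det: no
              N: paper
Every word is introduced by a lexical rule and the phrasal rules combine the resulting categories into a single S.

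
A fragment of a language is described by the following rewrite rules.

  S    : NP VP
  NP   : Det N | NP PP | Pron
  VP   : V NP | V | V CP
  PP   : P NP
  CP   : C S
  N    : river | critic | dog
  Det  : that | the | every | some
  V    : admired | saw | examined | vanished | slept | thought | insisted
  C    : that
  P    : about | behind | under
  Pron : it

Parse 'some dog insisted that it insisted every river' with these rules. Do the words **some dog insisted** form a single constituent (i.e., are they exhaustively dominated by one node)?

[S [NP [Det some] [N dog]] [VP [V insisted] [CP [C that] [S [NP [Pron it]] [VP [V insisted] [NP [Det every] [N river]]]]]]]
The smallest constituent containing 'some dog insisted' is the S spanning 'some dog insisted that it insisted every river'; no single node in the tree dominates exactly the given words.

No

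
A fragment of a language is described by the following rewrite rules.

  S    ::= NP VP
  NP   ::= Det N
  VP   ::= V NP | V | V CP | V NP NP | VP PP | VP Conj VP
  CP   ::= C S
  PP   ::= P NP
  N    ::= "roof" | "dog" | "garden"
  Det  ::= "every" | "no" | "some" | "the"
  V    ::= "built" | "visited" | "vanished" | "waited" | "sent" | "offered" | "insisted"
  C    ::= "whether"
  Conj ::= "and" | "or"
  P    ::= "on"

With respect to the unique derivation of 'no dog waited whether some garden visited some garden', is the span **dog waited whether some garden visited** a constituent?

[S [NP [Det no] [N dog]] [VP [V waited] [CP [C whether] [S [NP [Det some] [N garden]] [VP [V visited] [NP [Det some] [N garden]]]]]]]
The smallest constituent containing 'dog waited whether some garden visited' is the S spanning 'no dog waited whether some garden visited some garden'; no single node in the tree dominates exactly the given words.

No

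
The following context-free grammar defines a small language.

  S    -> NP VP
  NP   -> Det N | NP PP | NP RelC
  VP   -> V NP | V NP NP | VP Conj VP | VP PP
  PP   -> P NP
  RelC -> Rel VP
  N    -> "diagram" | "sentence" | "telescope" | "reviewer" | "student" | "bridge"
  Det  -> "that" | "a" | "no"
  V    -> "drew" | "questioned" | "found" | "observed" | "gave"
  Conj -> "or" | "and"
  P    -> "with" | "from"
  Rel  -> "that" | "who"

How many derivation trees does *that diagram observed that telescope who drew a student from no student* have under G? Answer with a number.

4

Two of the 4 distinct bracketings:
[S [NP [Det that] [N diagram]] [VP [V observed] [NP [NP [NP [Det that] [N telescope]] [RelC [Rel who] [VP [V drew] [NP [Det a] [N student]]]]] [PP [P from] [NP [Det no] [N student]]]]]]
[S [NP [Det that] [N diagram]] [VP [V observed] [NP [NP [Det that] [N telescope]] [RelC [Rel who] [VP [V drew] [NP [NP [Det a] [N student]] [PP [P from] [NP [Det no] [N student]]]]]]]]]
The trees differ in how a recursive rule is bracketed over the same span.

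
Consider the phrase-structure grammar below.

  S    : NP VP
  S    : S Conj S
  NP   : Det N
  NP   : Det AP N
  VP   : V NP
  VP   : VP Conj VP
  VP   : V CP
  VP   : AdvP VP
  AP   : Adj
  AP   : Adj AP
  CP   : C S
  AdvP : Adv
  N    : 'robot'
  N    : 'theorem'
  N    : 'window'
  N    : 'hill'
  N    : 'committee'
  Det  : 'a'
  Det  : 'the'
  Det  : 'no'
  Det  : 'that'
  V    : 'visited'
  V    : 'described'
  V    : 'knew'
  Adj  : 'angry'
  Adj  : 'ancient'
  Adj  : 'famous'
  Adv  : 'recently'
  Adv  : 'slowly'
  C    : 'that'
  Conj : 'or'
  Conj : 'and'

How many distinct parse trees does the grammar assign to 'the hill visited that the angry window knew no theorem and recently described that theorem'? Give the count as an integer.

2

The two bracketings:
[S [NP [Det the] [N hill]] [VP [VP [V visited] [CP [C that] [S [NP [Det the] [AP [Adj angry]] [N window]] [VP [V knew] [NP [Det no] [N theorem]]]]]] [Conj and] [VP [AdvP [Adv recently]] [VP [V described] [NP [Det that] [N theorem]]]]]]
[S [NP [Det the] [N hill]] [VP [V visited] [CP [C that] [S [NP [Det the] [AP [Adj angry]] [N window]] [VP [VP [V knew] [NP [Det no] [N theorem]]] [Conj and] [VP [AdvP [Adv recently]] [VP [V described] [NP [Det that] [N theorem]]]]]]]]]
The trees differ in how a recursive rule is bracketed over the same span.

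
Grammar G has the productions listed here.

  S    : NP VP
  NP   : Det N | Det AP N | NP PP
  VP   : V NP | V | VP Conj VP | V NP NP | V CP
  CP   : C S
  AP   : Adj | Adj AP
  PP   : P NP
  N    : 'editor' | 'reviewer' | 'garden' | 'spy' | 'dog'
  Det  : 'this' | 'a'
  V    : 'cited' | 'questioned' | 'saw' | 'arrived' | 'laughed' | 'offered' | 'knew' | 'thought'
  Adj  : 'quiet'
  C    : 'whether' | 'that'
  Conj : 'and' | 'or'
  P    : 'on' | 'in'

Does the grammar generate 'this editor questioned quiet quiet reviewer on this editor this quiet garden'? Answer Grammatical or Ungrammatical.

Ungrammatical

A V word can never sit immediately before an Adj word in any string this grammar generates, so the substring 'questioned quiet' rules out a derivation.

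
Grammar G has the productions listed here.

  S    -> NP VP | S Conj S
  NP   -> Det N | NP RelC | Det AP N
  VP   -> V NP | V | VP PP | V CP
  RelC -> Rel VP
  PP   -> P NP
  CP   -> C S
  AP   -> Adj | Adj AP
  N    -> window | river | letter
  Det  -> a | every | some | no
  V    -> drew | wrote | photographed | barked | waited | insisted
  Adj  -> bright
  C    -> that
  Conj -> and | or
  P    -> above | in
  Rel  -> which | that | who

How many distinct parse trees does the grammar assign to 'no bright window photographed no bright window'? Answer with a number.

[S [NP [Det no] [AP [Adj bright]] [N window]] [VP [V photographed] [NP [Det no] [AP [Adj bright]] [N window]]]]
No rule offers an alternative attachment or grouping for any span, so this is the only derivation.

1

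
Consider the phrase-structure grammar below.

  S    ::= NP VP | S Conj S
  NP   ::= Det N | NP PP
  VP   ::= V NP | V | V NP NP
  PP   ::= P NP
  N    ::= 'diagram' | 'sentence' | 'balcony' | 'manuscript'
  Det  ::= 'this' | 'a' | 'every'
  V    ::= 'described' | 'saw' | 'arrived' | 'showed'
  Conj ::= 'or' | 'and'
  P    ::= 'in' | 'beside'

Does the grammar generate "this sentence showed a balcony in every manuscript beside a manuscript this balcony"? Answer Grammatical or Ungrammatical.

[S [NP [Det this] [N sentence]] [VP [V showed] [NP [NP [Det a] [N balcony]] [PP [P in] [NP [NP [Det every] [N manuscript]] [PP [P beside] [NP [Det a] [N manuscript]]]]]] [NP [Det this] [N balcony]]]]
Each bracket corresponds to one application of a listed rule, so the string is derivable from S.

Grammatical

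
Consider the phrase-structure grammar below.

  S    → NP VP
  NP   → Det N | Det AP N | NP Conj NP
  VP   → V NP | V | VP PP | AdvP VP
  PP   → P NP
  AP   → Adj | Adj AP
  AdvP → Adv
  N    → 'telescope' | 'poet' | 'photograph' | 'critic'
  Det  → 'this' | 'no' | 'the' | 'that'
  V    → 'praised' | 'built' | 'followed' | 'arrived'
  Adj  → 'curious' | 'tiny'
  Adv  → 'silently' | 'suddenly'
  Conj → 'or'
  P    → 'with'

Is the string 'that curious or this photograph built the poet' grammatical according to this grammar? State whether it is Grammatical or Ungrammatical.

Ungrammatical

An Adj word can never sit immediately before a Conj word in any string this grammar generates, so the substring 'curious or' rules out a derivation.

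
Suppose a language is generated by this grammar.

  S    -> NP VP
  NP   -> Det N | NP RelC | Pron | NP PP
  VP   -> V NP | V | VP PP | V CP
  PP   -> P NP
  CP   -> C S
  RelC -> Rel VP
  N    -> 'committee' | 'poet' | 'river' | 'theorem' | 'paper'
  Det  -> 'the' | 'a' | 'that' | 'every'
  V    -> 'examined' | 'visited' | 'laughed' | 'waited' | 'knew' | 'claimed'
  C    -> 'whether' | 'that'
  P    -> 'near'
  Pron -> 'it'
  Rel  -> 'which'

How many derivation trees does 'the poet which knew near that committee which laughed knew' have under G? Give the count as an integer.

4

Two of the 4 distinct bracketings:
[S [NP [NP [Det the] [N poet]] [RelC [Rel which] [VP [VP [V knew]] [PP [P near] [NP [NP [Det that] [N committee]] [RelC [Rel which] [VP [V laughed]]]]]]]] [VP [V knew]]]
[S [NP [NP [NP [Det the] [N poet]] [RelC [Rel which] [VP [VP [V knew]] [PP [P near] [NP [Det that] [N committee]]]]]] [RelC [Rel which] [VP [V laughed]]]] [VP [V knew]]]
The trees differ in how a recursive rule is bracketed over the same span.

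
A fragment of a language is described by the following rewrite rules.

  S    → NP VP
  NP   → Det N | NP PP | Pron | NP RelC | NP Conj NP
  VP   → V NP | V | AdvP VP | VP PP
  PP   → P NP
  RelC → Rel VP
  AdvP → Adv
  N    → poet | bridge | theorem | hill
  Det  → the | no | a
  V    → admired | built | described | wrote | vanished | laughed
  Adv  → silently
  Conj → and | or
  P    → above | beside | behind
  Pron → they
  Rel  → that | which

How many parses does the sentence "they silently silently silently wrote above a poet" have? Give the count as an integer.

Two of the 4 distinct bracketings:
[S [NP [Pron they]] [VP [AdvP [Adv silently]] [VP [AdvP [Adv silently]] [VP [AdvP [Adv silently]] [VP [VP [V wrote]] [PP [P above] [NP [Det a] [N poet]]]]]]]]
[S [NP [Pron they]] [VP [AdvP [Adv silently]] [VP [AdvP [Adv silently]] [VP [VP [AdvP [Adv silently]] [VP [V wrote]]] [PP [P above] [NP [Det a] [N poet]]]]]]]
The trees differ in how a recursive rule is bracketed over the same span.

4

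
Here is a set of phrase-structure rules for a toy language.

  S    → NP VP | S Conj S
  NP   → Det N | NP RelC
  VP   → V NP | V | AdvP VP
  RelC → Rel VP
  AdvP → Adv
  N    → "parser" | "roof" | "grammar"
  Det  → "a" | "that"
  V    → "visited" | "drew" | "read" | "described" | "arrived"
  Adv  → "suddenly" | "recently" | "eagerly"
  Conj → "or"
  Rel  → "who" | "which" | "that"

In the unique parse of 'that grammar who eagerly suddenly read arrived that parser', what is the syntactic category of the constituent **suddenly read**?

VP

S
  NP
    NP
      Det: that
      N: grammar
    RelC
      Rel: who
      VP
        AdvP
          Adv: eagerly
        VP
          AdvP
            Adv: suddenly
          VP
            V: read
  VP
    V: arrived
    NP
      Det: that
      N: parser
The span 'suddenly read' is the VP node built by VP → AdvP VP.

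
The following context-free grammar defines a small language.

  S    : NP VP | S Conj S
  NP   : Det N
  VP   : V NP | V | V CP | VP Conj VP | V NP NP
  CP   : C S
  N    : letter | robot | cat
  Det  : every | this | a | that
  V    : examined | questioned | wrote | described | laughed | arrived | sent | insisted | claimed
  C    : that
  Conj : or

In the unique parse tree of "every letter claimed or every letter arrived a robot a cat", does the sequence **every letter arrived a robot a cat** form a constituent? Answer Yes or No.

Yes

[S [S [NP [Det every] [N letter]] [VP [V claimed]]] [Conj or] [S [NP [Det every] [N letter]] [VP [V arrived] [NP [Det a] [N robot]] [NP [Det a] [N cat]]]]]
The words 'every letter arrived a robot a cat' are exhaustively dominated by a single S node (built by S → NP VP), so they form a constituent.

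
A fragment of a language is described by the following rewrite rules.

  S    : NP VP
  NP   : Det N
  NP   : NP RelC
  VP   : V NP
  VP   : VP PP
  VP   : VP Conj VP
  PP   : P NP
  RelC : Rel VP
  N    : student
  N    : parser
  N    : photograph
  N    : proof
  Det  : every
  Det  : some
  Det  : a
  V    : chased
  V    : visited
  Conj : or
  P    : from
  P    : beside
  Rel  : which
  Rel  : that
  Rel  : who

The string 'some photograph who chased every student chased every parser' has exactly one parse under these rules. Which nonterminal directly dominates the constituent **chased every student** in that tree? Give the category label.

RelC

S
  NP
    NP
      Det: some
      N: photograph
    RelC
      Rel: who
      VP
        V: chased
        NP
          Det: every
          N: student
  VP
    V: chased
    NP
      Det: every
      N: parser
The span 'chased every student' is the VP node built by VP → V NP.
Its mother is the RelC built by RelC → Rel VP.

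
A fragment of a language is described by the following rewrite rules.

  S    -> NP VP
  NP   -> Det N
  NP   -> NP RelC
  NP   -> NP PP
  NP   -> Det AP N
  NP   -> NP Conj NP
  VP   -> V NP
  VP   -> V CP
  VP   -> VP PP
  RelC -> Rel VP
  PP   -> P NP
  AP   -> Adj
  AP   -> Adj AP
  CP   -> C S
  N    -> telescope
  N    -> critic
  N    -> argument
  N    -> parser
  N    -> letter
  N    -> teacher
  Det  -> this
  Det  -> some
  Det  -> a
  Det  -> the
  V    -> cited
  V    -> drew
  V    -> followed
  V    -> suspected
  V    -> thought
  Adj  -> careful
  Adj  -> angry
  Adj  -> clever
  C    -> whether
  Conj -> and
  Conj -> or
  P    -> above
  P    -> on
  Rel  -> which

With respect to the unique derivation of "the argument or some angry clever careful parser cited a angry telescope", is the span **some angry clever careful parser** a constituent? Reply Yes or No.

[S [NP [NP [Det the] [N argument]] [Conj or] [NP [Det some] [AP [Adj angry] [AP [Adj clever] [AP [Adj careful]]]] [N parser]]] [VP [V cited] [NP [Det a] [AP [Adj angry]] [N telescope]]]]
The words 'some angry clever careful parser' are exhaustively dominated by a single NP node (built by NP → Det AP N), so they form a constituent.

Yes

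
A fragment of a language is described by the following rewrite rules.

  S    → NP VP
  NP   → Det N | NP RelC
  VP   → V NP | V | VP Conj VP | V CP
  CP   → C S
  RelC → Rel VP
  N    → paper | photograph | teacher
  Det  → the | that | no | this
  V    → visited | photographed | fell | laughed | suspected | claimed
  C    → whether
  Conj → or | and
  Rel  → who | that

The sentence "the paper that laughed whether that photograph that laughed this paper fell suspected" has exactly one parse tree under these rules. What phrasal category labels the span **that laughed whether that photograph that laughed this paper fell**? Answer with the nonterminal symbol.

RelC

[S [NP [NP [Det the] [N paper]] [RelC [Rel that] [VP [V laughed] [CP [C whether] [S [NP [NP [Det that] [N photograph]] [RelC [Rel that] [VP [V laughed] [NP [Det this] [N paper]]]]] [VP [V fell]]]]]]] [VP [V suspected]]]
The span 'that laughed whether that photograph that laughed this paper fell' is the RelC node built by RelC → Rel VP.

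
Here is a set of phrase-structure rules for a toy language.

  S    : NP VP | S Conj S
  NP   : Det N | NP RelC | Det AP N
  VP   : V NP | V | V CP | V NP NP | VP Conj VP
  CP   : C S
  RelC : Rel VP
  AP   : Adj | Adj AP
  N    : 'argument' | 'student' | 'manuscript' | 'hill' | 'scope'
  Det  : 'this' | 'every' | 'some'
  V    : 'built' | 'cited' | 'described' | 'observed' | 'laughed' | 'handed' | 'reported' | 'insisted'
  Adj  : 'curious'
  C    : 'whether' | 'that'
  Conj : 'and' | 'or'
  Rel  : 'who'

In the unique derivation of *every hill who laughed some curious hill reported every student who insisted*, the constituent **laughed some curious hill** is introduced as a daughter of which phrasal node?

RelC

S
  NP
    NP
      Det: every
      N: hill
    RelC
      Rel: who
      VP
        V: laughed
        NP
          Det: some
          AP
            Adj: curious
          N: hill
  VP
    V: reported
    NP
      NP
        Det: every
        N: student
      RelC
        Rel: who
        VP
          V: insisted
The span 'laughed some curious hill' is the VP node built by VP → V NP.
Its mother is the RelC built by RelC → Rel VP.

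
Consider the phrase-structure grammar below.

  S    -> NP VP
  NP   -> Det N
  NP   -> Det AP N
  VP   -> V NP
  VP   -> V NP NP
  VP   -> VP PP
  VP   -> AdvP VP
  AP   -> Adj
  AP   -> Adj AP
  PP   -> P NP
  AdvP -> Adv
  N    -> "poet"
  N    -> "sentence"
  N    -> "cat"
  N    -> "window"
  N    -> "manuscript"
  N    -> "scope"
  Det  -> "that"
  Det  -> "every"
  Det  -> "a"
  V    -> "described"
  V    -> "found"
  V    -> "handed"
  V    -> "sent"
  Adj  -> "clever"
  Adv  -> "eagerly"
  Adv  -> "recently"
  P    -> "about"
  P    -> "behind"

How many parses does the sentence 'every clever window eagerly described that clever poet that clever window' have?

[S [NP [Det every] [AP [Adj clever]] [N window]] [VP [AdvP [Adv eagerly]] [VP [V described] [NP [Det that] [AP [Adj clever]] [N poet]] [NP [Det that] [AP [Adj clever]] [N window]]]]]
No rule offers an alternative attachment or grouping for any span, so this is the only derivation.

1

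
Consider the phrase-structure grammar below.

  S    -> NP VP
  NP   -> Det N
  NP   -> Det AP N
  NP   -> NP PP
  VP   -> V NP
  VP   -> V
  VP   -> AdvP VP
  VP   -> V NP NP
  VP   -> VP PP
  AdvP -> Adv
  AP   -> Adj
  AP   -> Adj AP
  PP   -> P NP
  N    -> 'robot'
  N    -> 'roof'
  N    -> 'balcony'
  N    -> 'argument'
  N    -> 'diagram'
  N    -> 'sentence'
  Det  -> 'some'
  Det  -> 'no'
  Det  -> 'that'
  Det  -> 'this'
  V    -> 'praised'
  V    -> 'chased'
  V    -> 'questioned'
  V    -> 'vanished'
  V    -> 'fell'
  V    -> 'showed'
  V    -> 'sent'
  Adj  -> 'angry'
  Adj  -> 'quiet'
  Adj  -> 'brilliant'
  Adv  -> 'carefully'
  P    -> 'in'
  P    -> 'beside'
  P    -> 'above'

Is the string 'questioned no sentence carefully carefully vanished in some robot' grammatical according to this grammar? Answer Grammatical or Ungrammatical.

For S → NP VP, no prefix of the string parses as an NP.

Ungrammatical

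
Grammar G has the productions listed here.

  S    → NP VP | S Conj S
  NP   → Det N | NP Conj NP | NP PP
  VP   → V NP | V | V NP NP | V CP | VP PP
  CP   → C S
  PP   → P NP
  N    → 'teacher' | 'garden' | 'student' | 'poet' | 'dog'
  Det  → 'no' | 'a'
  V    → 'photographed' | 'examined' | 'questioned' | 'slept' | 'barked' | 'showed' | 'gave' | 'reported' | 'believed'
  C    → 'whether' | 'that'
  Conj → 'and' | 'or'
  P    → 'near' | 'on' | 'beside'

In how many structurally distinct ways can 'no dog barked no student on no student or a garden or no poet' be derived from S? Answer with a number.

7

Two of the 7 distinct bracketings:
[S [NP [Det no] [N dog]] [VP [V barked] [NP [NP [NP [Det no] [N student]] [PP [P on] [NP [Det no] [N student]]]] [Conj or] [NP [NP [Det a] [N garden]] [Conj or] [NP [Det no] [N poet]]]]]]
[S [NP [Det no] [N dog]] [VP [V barked] [NP [NP [NP [NP [Det no] [N student]] [PP [P on] [NP [Det no] [N student]]]] [Conj or] [NP [Det a] [N garden]]] [Conj or] [NP [Det no] [N poet]]]]]
The trees differ in how a recursive rule is bracketed over the same span.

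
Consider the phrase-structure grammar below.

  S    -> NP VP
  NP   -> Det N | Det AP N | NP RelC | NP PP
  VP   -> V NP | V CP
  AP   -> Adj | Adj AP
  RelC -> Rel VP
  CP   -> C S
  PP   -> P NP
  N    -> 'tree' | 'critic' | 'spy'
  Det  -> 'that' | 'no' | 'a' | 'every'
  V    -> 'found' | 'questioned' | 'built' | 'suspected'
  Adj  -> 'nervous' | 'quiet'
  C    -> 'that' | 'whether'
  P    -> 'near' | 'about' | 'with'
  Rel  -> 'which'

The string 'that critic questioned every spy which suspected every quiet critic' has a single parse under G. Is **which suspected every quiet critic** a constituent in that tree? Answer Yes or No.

[S [NP [Det that] [N critic]] [VP [V questioned] [NP [NP [Det every] [N spy]] [RelC [Rel which] [VP [V suspected] [NP [Det every] [AP [Adj quiet]] [N critic]]]]]]]
The words 'which suspected every quiet critic' are exhaustively dominated by a single RelC node (built by RelC → Rel VP), so they form a constituent.

Yes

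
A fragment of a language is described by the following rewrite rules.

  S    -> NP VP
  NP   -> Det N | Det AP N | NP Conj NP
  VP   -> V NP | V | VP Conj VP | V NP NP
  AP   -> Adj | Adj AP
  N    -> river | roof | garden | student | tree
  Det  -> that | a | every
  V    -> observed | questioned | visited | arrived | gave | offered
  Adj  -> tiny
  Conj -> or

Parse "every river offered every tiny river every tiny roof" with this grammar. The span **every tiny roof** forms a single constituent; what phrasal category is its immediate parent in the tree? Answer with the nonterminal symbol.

[S [NP [Det every] [N river]] [VP [V offered] [NP [Det every] [AP [Adj tiny]] [N river]] [NP [Det every] [AP [Adj tiny]] [N roof]]]]
The span 'every tiny roof' is the NP node built by NP → Det AP N.
Its mother is the VP built by VP → V NP NP.

VP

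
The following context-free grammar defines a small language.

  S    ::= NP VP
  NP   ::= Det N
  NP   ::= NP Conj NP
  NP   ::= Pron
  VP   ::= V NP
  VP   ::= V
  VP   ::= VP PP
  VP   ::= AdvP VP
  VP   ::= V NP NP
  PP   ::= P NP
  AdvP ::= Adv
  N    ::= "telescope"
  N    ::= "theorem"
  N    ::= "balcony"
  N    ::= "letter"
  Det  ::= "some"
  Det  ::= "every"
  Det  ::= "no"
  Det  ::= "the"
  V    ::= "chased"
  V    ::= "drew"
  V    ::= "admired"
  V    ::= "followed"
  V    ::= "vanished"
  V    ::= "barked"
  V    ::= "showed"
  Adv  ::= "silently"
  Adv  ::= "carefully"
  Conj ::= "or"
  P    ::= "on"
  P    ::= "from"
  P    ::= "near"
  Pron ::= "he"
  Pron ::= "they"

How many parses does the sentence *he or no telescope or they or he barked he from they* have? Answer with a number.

Two of the 5 distinct bracketings:
[S [NP [NP [Pron he]] [Conj or] [NP [NP [Det no] [N telescope]] [Conj or] [NP [NP [Pron they]] [Conj or] [NP [Pron he]]]]] [VP [VP [V barked] [NP [Pron he]]] [PP [P from] [NP [Pron they]]]]]
[S [NP [NP [Pron he]] [Conj or] [NP [NP [NP [Det no] [N telescope]] [Conj or] [NP [Pron they]]] [Conj or] [NP [Pron he]]]] [VP [VP [V barked] [NP [Pron he]]] [PP [P from] [NP [Pron they]]]]]
The trees differ in how a recursive rule is bracketed over the same span.

5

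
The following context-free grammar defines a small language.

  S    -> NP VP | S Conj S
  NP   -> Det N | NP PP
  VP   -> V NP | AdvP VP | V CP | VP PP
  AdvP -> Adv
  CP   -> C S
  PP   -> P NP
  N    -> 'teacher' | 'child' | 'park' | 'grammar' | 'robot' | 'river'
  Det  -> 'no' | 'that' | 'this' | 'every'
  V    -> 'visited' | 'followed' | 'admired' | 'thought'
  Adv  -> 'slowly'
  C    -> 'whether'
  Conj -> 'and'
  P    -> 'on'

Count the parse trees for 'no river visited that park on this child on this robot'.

Two of the 5 distinct bracketings:
[S [NP [Det no] [N river]] [VP [V visited] [NP [NP [Det that] [N park]] [PP [P on] [NP [NP [Det this] [N child]] [PP [P on] [NP [Det this] [N robot]]]]]]]]
[S [NP [Det no] [N river]] [VP [V visited] [NP [NP [NP [Det that] [N park]] [PP [P on] [NP [Det this] [N child]]]] [PP [P on] [NP [Det this] [N robot]]]]]]
The trees differ in how a recursive rule is bracketed over the same span.

5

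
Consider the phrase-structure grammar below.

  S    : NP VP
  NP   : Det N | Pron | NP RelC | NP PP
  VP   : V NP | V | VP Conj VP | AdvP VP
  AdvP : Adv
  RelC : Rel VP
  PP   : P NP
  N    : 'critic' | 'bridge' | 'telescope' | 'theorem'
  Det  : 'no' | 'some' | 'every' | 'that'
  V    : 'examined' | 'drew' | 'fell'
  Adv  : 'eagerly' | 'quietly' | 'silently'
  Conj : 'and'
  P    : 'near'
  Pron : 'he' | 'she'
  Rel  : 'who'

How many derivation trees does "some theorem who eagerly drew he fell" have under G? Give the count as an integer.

[S [NP [NP [Det some] [N theorem]] [RelC [Rel who] [VP [AdvP [Adv eagerly]] [VP [V drew] [NP [Pron he]]]]]] [VP [V fell]]]
No rule offers an alternative attachment or grouping for any span, so this is the only derivation.

1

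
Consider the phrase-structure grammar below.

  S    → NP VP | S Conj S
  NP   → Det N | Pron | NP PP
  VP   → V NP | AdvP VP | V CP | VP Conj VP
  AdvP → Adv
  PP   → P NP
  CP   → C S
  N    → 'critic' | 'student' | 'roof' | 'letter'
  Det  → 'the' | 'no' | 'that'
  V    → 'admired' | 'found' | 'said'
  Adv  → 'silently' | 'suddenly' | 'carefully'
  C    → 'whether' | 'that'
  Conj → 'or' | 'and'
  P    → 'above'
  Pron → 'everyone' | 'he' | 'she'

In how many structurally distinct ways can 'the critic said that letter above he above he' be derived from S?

2

The two bracketings:
[S [NP [Det the] [N critic]] [VP [V said] [NP [NP [Det that] [N letter]] [PP [P above] [NP [NP [Pron he]] [PP [P above] [NP [Pron he]]]]]]]]
[S [NP [Det the] [N critic]] [VP [V said] [NP [NP [NP [Det that] [N letter]] [PP [P above] [NP [Pron he]]]] [PP [P above] [NP [Pron he]]]]]]
The trees differ in how a recursive rule is bracketed over the same span.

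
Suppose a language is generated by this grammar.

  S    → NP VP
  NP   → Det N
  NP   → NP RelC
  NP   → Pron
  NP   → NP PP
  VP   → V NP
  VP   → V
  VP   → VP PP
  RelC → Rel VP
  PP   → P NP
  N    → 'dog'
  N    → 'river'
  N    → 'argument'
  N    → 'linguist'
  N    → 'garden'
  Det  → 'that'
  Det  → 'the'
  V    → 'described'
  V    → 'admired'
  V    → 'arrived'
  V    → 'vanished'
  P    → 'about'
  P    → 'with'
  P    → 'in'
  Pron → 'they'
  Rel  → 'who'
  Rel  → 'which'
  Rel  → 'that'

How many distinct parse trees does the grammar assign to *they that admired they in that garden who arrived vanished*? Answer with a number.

7

Two of the 7 distinct bracketings:
[S [NP [NP [Pron they]] [RelC [Rel that] [VP [V admired] [NP [NP [NP [Pron they]] [PP [P in] [NP [Det that] [N garden]]]] [RelC [Rel who] [VP [V arrived]]]]]]] [VP [V vanished]]]
[S [NP [NP [Pron they]] [RelC [Rel that] [VP [V admired] [NP [NP [Pron they]] [PP [P in] [NP [NP [Det that] [N garden]] [RelC [Rel who] [VP [V arrived]]]]]]]]] [VP [V vanished]]]
The trees differ in how a recursive rule is bracketed over the same span.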